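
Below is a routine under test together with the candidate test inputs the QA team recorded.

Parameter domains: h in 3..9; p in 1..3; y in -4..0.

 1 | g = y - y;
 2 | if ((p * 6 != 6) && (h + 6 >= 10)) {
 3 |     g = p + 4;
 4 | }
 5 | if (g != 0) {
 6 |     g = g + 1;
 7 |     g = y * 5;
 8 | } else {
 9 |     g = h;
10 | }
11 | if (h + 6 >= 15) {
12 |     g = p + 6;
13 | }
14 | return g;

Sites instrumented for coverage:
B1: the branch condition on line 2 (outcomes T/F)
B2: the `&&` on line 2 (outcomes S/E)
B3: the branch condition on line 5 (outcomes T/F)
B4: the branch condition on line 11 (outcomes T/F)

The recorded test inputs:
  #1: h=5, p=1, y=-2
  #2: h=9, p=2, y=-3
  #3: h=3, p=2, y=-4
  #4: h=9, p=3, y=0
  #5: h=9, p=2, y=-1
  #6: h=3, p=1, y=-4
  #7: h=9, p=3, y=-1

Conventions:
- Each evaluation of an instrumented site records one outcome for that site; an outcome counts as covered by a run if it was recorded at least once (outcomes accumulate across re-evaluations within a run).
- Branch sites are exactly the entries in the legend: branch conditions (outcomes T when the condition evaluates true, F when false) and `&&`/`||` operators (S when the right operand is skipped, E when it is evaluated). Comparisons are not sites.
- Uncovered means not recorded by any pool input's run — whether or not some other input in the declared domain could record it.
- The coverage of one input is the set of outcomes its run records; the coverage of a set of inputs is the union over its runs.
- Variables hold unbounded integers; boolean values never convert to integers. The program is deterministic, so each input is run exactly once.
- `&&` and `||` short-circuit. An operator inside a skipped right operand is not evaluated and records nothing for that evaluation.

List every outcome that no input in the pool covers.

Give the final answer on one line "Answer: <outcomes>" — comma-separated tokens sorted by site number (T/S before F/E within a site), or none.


run #1 (h=5, p=1, y=-2) records B1=F, B2=S, B3=F, B4=F
run #2 (h=9, p=2, y=-3) records B1=T, B2=E, B3=T, B4=T
run #3 (h=3, p=2, y=-4) records B1=F, B2=E, B3=F, B4=F
run #4 (h=9, p=3, y=0) records B1=T, B2=E, B3=T, B4=T
run #5 (h=9, p=2, y=-1) records B1=T, B2=E, B3=T, B4=T
run #6 (h=3, p=1, y=-4) records B1=F, B2=S, B3=F, B4=F
run #7 (h=9, p=3, y=-1) records B1=T, B2=E, B3=T, B4=T
union over the pool: B1=T, B1=F, B2=S, B2=E, B3=T, B3=F, B4=T, B4=F
uncovered (0 of 8): none
Answer: none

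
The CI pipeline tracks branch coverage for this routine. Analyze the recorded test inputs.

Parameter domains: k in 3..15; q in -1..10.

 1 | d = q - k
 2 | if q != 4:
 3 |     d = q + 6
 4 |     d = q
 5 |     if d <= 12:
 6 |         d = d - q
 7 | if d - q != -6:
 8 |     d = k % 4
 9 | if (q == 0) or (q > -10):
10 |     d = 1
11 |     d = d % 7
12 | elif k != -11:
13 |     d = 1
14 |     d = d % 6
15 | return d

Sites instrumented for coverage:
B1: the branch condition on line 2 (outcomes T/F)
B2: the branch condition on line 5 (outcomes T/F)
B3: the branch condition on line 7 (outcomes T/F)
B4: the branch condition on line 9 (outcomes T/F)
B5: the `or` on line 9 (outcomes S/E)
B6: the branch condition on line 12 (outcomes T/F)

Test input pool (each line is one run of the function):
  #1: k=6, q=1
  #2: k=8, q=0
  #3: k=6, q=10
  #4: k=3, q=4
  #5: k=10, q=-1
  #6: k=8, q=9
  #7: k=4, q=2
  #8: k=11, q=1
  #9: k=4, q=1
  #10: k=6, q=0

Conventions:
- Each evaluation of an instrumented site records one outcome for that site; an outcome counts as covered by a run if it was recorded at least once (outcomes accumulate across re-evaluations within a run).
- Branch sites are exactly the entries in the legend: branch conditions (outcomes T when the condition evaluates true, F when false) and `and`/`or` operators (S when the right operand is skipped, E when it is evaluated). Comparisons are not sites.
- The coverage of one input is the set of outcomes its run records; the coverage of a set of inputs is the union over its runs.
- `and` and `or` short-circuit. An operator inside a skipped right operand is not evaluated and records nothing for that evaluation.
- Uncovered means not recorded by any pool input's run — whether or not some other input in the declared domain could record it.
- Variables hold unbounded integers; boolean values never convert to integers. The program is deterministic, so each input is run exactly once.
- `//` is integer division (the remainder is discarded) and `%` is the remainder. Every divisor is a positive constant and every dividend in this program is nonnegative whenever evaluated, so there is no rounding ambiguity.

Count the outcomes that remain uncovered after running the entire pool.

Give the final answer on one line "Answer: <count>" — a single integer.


input #1 (k=6, q=1): covers B1=T, B2=T, B3=T, B4=T, B5=E
input #2 (k=8, q=0): covers B1=T, B2=T, B3=T, B4=T, B5=S
input #3 (k=6, q=10): covers B1=T, B2=T, B3=T, B4=T, B5=E
input #4 (k=3, q=4): covers B1=F, B3=T, B4=T, B5=E
input #5 (k=10, q=-1): covers B1=T, B2=T, B3=T, B4=T, B5=E
input #6 (k=8, q=9): covers B1=T, B2=T, B3=T, B4=T, B5=E
input #7 (k=4, q=2): covers B1=T, B2=T, B3=T, B4=T, B5=E
input #8 (k=11, q=1): covers B1=T, B2=T, B3=T, B4=T, B5=E
input #9 (k=4, q=1): covers B1=T, B2=T, B3=T, B4=T, B5=E
input #10 (k=6, q=0): covers B1=T, B2=T, B3=T, B4=T, B5=S
union over the pool: B1=T, B1=F, B2=T, B3=T, B4=T, B5=S, B5=E
uncovered (5 of 12): B2=F, B3=F, B4=F, B6=T, B6=F
Answer: 5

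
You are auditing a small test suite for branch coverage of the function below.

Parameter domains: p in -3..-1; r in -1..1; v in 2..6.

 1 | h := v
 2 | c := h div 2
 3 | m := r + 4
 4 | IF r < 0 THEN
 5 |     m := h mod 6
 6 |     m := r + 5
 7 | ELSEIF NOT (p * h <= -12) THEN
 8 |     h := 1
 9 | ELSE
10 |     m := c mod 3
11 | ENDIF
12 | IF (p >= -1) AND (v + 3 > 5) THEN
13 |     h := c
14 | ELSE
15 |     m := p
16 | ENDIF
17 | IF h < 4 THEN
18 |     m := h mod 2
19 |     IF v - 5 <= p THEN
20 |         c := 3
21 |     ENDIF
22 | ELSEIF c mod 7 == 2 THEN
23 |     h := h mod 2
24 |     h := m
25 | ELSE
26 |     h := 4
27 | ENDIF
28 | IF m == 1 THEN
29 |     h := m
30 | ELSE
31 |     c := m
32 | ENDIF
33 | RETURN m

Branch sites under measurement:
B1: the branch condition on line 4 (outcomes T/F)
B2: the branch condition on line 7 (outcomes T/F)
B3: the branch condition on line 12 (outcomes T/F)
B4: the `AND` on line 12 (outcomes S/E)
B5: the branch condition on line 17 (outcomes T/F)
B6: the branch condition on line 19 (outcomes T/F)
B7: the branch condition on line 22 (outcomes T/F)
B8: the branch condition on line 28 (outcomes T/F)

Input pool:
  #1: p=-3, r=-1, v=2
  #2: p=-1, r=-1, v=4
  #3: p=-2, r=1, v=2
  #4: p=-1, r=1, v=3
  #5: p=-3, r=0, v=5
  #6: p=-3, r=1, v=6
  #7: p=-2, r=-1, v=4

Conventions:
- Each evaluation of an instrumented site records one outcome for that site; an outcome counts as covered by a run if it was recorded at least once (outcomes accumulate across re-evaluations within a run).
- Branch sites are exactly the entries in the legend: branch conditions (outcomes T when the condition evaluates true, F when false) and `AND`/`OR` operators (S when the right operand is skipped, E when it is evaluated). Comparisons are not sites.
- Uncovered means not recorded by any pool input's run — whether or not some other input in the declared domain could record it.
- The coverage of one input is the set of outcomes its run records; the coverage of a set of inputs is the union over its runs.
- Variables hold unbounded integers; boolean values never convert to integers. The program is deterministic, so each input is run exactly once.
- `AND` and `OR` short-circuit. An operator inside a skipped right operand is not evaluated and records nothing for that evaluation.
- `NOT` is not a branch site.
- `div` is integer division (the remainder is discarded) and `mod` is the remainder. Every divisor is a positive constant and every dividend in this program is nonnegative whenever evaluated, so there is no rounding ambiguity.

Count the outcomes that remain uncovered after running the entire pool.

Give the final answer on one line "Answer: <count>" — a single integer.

#1 (p=-3, r=-1, v=2) -> covered: B1=T, B3=F, B4=S, B5=T, B6=T, B8=F
#2 (p=-1, r=-1, v=4) -> covered: B1=T, B3=T, B4=E, B5=T, B6=T, B8=F
#3 (p=-2, r=1, v=2) -> covered: B1=F, B2=T, B3=F, B4=S, B5=T, B6=T, B8=T
#4 (p=-1, r=1, v=3) -> covered: B1=F, B2=T, B3=T, B4=E, B5=T, B6=T, B8=T
#5 (p=-3, r=0, v=5) -> covered: B1=F, B2=F, B3=F, B4=S, B5=F, B7=T, B8=F
#6 (p=-3, r=1, v=6) -> covered: B1=F, B2=F, B3=F, B4=S, B5=F, B7=F, B8=F
#7 (p=-2, r=-1, v=4) -> covered: B1=T, B3=F, B4=S, B5=F, B7=T, B8=F
union over the pool: B1=T, B1=F, B2=T, B2=F, B3=T, B3=F, B4=S, B4=E, B5=T, B5=F, B6=T, B7=T, B7=F, B8=T, B8=F
uncovered (1 of 16): B6=F

Answer: 1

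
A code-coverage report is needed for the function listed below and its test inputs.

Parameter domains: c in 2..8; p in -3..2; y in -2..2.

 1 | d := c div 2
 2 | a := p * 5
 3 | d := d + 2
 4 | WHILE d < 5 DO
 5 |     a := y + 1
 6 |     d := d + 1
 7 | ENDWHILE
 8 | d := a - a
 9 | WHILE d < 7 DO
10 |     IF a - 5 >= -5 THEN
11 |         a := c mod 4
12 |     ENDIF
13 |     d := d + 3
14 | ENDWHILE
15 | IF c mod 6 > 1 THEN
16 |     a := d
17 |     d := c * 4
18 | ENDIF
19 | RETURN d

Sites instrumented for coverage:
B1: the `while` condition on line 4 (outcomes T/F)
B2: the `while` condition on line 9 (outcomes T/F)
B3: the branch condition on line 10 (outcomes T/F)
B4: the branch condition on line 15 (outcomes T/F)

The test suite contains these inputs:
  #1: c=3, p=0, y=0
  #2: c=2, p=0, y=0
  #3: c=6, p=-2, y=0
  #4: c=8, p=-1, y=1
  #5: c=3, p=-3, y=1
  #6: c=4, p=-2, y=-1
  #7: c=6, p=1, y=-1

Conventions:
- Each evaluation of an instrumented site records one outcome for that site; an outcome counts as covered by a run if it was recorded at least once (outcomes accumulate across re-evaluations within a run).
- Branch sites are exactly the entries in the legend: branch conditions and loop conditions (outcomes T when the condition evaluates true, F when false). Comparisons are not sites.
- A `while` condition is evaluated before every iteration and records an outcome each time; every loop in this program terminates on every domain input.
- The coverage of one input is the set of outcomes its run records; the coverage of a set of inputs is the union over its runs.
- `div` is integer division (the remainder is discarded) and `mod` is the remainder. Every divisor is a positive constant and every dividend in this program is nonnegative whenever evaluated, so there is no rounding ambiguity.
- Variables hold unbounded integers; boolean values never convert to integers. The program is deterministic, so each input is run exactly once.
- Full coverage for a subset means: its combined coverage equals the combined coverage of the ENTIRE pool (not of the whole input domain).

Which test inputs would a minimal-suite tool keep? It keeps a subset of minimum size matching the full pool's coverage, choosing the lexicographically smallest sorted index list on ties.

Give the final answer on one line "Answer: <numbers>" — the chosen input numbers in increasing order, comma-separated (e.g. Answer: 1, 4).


#1 (c=3, p=0, y=0) -> B1->T, B1->T, B1->F, B2->T, B3->T, B2->T, B3->T, B2->T, B3->T, B2->F, B4->T; covered: B1=T, B1=F, B2=T, B2=F, B3=T, B4=T
#2 (c=2, p=0, y=0) -> B1->T, B1->T, B1->F, B2->T, B3->T, B2->T, B3->T, B2->T, B3->T, B2->F, B4->T; covered: B1=T, B1=F, B2=T, B2=F, B3=T, B4=T
#3 (c=6, p=-2, y=0) -> B1->F, B2->T, B3->F, B2->T, B3->F, B2->T, B3->F, B2->F, B4->F; covered: B1=F, B2=T, B2=F, B3=F, B4=F
#4 (c=8, p=-1, y=1) -> B1->F, B2->T, B3->F, B2->T, B3->F, B2->T, B3->F, B2->F, B4->T; covered: B1=F, B2=T, B2=F, B3=F, B4=T
#5 (c=3, p=-3, y=1) -> B1->T, B1->T, B1->F, B2->T, B3->T, B2->T, B3->T, B2->T, B3->T, B2->F, B4->T; covered: B1=T, B1=F, B2=T, B2=F, B3=T, B4=T
#6 (c=4, p=-2, y=-1) -> B1->T, B1->F, B2->T, B3->T, B2->T, B3->T, B2->T, B3->T, B2->F, B4->T; covered: B1=T, B1=F, B2=T, B2=F, B3=T, B4=T
#7 (c=6, p=1, y=-1) -> B1->F, B2->T, B3->T, B2->T, B3->T, B2->T, B3->T, B2->F, B4->F; covered: B1=F, B2=T, B2=F, B3=T, B4=F
the full pool covers 8 outcomes: B1=T, B1=F, B2=T, B2=F, B3=T, B3=F, B4=T, B4=F
checked all size-1 subsets: none covers 8 outcomes (max 6/8)
at size 2, {1, 3} reaches all 8 outcomes; every lexicographically earlier size-2 subset fails
Answer: 1, 3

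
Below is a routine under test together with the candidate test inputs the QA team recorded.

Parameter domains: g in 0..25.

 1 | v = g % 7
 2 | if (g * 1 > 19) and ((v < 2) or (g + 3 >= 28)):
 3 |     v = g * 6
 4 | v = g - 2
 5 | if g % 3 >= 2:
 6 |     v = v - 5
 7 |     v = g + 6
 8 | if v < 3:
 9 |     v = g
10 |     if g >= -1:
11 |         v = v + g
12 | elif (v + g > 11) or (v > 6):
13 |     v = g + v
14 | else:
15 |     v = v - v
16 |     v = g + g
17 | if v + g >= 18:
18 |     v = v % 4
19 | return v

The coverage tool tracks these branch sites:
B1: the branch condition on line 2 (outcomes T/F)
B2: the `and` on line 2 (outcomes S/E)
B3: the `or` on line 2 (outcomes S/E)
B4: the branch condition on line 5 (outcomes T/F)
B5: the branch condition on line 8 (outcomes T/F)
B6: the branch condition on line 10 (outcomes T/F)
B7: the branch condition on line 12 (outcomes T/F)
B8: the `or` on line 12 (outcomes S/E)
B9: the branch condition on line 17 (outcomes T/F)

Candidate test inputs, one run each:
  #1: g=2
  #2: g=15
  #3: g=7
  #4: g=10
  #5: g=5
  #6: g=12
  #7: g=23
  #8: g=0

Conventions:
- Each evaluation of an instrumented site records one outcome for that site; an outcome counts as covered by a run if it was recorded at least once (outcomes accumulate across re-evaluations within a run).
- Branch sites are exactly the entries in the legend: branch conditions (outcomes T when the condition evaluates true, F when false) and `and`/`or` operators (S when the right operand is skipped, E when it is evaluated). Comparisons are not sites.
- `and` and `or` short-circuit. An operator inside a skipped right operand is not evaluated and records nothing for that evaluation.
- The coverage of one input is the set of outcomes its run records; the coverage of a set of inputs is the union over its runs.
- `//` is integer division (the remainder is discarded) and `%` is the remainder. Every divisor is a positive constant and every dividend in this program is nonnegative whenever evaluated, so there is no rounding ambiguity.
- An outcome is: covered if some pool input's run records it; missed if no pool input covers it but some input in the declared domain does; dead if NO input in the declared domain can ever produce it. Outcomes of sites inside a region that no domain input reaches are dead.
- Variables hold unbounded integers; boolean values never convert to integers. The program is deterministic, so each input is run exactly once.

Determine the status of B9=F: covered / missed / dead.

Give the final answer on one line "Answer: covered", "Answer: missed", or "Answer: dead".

B9=F is recorded by pool input(s) 1, 8 -> covered

Answer: covered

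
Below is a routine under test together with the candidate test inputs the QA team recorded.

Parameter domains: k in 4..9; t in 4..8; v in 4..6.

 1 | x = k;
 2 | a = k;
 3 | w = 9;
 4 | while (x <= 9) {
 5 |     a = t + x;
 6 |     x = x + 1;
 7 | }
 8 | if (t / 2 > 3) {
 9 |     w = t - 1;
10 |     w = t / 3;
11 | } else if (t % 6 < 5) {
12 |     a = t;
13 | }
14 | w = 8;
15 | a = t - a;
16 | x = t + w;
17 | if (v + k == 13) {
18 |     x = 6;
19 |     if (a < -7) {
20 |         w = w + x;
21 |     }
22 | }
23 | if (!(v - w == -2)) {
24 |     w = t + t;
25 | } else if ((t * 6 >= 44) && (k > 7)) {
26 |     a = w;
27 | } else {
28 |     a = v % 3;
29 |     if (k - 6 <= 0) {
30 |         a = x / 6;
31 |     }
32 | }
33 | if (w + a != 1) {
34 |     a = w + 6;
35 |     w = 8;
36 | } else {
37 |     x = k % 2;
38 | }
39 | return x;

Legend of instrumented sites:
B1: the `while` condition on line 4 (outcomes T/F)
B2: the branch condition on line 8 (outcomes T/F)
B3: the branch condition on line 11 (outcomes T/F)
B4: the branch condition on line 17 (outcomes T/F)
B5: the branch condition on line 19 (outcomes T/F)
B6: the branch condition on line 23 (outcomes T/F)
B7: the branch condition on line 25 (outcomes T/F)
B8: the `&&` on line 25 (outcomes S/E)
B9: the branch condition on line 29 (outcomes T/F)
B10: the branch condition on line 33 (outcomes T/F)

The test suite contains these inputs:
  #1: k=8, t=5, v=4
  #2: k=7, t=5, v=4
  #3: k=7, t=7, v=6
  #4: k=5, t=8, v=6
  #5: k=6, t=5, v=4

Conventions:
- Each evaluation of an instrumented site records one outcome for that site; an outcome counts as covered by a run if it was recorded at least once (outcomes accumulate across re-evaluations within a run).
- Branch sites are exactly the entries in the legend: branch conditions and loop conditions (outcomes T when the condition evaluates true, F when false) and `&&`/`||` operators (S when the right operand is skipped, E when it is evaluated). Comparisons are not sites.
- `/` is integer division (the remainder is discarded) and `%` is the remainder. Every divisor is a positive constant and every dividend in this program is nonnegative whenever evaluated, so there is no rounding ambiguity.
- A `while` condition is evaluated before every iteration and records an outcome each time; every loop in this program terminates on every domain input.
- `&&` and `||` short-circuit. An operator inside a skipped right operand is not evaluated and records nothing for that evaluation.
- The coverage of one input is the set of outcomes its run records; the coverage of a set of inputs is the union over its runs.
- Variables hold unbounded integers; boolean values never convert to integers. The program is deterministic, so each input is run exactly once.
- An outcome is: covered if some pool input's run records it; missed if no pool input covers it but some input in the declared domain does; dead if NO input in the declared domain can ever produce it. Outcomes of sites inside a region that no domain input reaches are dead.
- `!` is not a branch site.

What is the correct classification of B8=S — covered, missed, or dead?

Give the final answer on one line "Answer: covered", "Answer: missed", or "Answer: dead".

B8=S is recorded by pool input(s) 3 -> covered

Answer: covered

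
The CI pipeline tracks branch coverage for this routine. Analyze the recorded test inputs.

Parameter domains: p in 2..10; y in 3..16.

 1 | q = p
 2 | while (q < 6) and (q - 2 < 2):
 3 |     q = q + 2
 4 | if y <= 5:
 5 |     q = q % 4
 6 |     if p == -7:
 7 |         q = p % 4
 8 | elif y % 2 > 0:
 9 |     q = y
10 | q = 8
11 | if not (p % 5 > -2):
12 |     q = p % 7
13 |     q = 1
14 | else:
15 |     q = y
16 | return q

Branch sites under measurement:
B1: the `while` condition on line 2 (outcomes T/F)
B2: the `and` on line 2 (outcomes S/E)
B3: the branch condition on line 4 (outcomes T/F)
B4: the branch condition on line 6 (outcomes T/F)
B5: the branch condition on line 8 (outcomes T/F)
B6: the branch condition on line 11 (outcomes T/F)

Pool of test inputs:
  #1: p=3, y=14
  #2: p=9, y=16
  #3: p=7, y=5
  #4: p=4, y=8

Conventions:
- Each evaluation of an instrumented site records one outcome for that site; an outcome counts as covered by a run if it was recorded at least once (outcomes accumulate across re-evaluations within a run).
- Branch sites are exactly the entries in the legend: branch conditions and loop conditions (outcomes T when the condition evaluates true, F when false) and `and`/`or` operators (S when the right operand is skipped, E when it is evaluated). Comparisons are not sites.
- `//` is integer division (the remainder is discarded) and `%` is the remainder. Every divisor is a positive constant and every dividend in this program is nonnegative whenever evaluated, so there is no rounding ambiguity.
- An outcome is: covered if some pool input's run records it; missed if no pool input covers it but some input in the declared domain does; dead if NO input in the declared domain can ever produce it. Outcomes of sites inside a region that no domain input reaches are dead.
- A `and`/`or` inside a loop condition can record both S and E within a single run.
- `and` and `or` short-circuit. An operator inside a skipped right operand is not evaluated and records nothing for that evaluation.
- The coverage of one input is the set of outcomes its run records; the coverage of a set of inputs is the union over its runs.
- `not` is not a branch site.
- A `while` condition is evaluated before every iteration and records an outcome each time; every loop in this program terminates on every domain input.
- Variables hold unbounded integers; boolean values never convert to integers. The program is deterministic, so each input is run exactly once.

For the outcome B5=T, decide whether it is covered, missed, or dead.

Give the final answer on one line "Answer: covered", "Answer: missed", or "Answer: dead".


no pool input records B5=T
but domain input (p=2, y=7) does record it -> reachable, so missed
Answer: missed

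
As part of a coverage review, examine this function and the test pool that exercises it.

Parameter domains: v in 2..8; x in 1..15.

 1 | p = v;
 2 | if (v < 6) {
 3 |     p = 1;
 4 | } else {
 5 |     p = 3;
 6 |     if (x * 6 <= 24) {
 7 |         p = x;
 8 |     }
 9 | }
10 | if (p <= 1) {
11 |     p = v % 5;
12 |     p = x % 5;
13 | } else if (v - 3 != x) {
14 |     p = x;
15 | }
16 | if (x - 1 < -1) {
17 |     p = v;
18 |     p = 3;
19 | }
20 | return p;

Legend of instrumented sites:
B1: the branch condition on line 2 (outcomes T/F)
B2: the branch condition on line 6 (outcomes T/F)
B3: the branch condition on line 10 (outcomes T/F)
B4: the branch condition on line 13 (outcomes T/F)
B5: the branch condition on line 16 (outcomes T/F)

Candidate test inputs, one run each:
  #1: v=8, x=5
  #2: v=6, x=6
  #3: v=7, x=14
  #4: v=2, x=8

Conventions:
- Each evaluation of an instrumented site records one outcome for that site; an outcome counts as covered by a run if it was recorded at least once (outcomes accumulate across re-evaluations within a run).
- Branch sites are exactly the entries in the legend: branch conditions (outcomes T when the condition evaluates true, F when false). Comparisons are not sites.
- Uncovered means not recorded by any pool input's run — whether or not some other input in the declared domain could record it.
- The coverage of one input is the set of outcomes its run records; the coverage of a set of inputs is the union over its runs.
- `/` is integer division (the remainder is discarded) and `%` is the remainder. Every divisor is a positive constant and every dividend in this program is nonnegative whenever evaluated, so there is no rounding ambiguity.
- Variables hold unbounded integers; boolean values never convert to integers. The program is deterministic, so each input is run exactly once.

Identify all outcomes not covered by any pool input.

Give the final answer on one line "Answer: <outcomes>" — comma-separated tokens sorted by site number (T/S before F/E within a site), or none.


run #1 (v=8, x=5) runs B1->F, B2->F, B3->F, B4->F, B5->F; records B1=F, B2=F, B3=F, B4=F, B5=F
run #2 (v=6, x=6) runs B1->F, B2->F, B3->F, B4->T, B5->F; records B1=F, B2=F, B3=F, B4=T, B5=F
run #3 (v=7, x=14) runs B1->F, B2->F, B3->F, B4->T, B5->F; records B1=F, B2=F, B3=F, B4=T, B5=F
run #4 (v=2, x=8) runs B1->T, B3->T, B5->F; records B1=T, B3=T, B5=F
union over the pool: B1=T, B1=F, B2=F, B3=T, B3=F, B4=T, B4=F, B5=F
uncovered (2 of 10): B2=T, B5=T
Answer: B2=T, B5=T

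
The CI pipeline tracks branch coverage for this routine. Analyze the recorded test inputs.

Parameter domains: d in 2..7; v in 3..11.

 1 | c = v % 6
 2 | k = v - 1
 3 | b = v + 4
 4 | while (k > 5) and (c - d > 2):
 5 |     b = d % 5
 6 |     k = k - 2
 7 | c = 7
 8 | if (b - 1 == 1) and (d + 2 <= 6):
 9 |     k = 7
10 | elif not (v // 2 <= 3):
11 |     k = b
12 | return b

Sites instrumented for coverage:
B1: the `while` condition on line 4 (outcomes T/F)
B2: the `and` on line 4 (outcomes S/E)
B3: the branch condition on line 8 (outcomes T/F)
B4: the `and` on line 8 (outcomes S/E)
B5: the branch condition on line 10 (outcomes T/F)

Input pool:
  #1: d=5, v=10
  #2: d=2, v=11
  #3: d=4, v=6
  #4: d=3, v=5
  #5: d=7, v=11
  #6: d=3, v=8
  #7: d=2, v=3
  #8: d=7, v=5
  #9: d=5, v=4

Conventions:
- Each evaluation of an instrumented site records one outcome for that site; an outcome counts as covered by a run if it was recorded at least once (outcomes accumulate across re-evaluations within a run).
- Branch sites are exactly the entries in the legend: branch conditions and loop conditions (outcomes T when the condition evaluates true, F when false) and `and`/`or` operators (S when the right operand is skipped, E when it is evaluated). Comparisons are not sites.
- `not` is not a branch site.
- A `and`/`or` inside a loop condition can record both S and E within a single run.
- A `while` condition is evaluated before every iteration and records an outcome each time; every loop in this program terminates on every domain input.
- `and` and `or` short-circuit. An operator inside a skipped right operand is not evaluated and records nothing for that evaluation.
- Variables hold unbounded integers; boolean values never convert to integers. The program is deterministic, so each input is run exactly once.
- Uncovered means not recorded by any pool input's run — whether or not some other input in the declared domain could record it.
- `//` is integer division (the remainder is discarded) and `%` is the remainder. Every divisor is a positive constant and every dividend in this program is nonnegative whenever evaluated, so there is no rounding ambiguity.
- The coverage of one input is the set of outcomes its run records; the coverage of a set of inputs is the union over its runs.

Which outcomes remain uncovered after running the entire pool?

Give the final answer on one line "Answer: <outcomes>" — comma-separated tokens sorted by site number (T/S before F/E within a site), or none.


#1 (d=5, v=10) -> covered: B1=F, B2=E, B3=F, B4=S, B5=T
#2 (d=2, v=11) -> covered: B1=T, B1=F, B2=S, B2=E, B3=T, B4=E
#3 (d=4, v=6) -> covered: B1=F, B2=S, B3=F, B4=S, B5=F
#4 (d=3, v=5) -> covered: B1=F, B2=S, B3=F, B4=S, B5=F
#5 (d=7, v=11) -> covered: B1=F, B2=E, B3=F, B4=S, B5=T
#6 (d=3, v=8) -> covered: B1=F, B2=E, B3=F, B4=S, B5=T
#7 (d=2, v=3) -> covered: B1=F, B2=S, B3=F, B4=S, B5=F
#8 (d=7, v=5) -> covered: B1=F, B2=S, B3=F, B4=S, B5=F
#9 (d=5, v=4) -> covered: B1=F, B2=S, B3=F, B4=S, B5=F
union over the pool: B1=T, B1=F, B2=S, B2=E, B3=T, B3=F, B4=S, B4=E, B5=T, B5=F
uncovered (0 of 10): none
Answer: none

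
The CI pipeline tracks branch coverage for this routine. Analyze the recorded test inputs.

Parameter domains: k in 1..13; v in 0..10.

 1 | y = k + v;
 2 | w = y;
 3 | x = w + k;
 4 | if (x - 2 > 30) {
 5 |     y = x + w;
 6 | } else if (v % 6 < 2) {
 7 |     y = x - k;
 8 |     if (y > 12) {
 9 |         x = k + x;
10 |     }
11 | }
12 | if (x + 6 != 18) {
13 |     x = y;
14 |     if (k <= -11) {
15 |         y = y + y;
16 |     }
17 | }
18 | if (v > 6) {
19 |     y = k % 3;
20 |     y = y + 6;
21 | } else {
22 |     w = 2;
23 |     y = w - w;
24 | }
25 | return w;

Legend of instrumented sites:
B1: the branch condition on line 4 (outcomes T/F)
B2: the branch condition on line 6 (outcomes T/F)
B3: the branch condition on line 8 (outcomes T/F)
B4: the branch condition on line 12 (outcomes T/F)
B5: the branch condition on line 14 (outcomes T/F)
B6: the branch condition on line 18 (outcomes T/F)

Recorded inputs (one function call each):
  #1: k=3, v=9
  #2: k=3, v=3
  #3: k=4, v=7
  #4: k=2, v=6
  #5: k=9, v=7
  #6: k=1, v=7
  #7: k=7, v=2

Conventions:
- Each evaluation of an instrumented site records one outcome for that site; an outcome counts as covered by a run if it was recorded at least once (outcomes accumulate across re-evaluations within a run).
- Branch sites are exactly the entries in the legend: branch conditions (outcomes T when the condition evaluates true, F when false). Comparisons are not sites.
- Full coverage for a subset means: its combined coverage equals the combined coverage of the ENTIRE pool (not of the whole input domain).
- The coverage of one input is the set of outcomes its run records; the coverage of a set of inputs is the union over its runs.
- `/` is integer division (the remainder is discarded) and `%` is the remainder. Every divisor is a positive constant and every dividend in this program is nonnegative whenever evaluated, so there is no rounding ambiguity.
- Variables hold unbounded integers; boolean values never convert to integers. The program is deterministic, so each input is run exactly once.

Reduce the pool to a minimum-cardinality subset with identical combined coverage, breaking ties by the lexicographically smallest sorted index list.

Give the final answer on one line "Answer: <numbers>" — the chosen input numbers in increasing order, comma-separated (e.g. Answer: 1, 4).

test 1 (k=3, v=9) hits B1=F, B2=F, B4=T, B5=F, B6=T
test 2 (k=3, v=3) hits B1=F, B2=F, B4=T, B5=F, B6=F
test 3 (k=4, v=7) hits B1=F, B2=T, B3=F, B4=T, B5=F, B6=T
test 4 (k=2, v=6) hits B1=F, B2=T, B3=F, B4=T, B5=F, B6=F
test 5 (k=9, v=7) hits B1=F, B2=T, B3=T, B4=T, B5=F, B6=T
test 6 (k=1, v=7) hits B1=F, B2=T, B3=F, B4=T, B5=F, B6=T
test 7 (k=7, v=2) hits B1=F, B2=F, B4=T, B5=F, B6=F
the full pool covers 9 outcomes: B1=F, B2=T, B2=F, B3=T, B3=F, B4=T, B5=F, B6=T, B6=F
checked all size-1 subsets: none covers 9 outcomes (max 6/9)
checked all size-2 subsets: none covers 9 outcomes (max 8/9)
inputs {1, 4, 5} (size 3) cover everything; no size-3 subset with a lexicographically smaller index list covers all 9

Answer: 1, 4, 5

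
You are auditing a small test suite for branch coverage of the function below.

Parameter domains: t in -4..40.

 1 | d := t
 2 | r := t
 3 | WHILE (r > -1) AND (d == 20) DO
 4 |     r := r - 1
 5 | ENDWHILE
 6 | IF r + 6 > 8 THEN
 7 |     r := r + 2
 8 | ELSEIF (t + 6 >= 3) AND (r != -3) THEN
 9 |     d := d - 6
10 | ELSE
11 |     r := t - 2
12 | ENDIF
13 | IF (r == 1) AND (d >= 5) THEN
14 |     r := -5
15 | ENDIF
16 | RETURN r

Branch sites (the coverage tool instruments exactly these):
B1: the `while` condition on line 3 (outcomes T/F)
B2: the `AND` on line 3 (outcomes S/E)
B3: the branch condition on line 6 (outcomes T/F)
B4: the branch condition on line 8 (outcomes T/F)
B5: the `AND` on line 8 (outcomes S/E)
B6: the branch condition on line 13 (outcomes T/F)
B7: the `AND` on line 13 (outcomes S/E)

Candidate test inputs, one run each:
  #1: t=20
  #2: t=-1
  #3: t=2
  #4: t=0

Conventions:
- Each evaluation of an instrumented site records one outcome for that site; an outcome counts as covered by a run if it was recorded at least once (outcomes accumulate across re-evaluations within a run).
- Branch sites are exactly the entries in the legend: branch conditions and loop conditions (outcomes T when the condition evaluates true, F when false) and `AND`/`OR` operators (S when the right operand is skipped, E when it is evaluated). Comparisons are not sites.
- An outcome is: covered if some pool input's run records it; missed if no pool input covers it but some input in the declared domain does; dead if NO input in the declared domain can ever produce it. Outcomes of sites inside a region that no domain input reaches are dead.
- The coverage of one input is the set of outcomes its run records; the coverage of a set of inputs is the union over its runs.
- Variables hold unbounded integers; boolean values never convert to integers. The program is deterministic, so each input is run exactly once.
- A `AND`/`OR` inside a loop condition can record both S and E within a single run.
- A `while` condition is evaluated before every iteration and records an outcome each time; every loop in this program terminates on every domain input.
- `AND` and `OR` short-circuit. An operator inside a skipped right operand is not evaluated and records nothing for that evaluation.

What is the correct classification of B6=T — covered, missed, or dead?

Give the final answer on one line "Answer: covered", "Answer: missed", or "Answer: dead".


no pool input records B6=T
checking all 45 inputs in the declared domain: B6=T is never recorded -> dead
Answer: dead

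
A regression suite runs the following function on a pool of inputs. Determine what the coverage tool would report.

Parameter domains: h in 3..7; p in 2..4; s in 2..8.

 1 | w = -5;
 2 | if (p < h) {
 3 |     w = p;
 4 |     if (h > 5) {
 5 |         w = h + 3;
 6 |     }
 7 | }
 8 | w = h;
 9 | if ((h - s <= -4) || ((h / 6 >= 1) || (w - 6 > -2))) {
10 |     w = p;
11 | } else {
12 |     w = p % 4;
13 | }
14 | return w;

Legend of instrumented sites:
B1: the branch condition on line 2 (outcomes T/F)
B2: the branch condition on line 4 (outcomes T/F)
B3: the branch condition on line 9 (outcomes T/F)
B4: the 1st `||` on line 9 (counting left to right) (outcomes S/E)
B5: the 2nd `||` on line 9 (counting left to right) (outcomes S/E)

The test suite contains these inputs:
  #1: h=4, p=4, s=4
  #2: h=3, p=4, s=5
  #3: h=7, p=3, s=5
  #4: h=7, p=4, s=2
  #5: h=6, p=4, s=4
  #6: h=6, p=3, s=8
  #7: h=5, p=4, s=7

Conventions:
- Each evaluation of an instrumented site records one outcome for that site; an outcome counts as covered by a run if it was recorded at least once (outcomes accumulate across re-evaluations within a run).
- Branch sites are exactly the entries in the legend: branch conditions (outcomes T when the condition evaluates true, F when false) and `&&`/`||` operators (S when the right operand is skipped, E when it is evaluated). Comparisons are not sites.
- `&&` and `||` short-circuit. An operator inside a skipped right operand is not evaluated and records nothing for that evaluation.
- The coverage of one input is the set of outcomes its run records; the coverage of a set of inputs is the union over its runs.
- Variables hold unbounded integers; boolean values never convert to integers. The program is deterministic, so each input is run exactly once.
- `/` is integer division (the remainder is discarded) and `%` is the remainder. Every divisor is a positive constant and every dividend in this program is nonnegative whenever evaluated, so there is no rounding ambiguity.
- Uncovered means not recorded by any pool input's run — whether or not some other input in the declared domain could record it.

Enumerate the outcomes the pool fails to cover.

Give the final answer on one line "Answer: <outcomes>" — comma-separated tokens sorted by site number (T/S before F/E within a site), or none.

run #1 (h=4, p=4, s=4) runs B1->F, B4->E, B5->E, B3->F; records B1=F, B3=F, B4=E, B5=E
run #2 (h=3, p=4, s=5) runs B1->F, B4->E, B5->E, B3->F; records B1=F, B3=F, B4=E, B5=E
run #3 (h=7, p=3, s=5) runs B1->T, B2->T, B4->E, B5->S, B3->T; records B1=T, B2=T, B3=T, B4=E, B5=S
run #4 (h=7, p=4, s=2) runs B1->T, B2->T, B4->E, B5->S, B3->T; records B1=T, B2=T, B3=T, B4=E, B5=S
run #5 (h=6, p=4, s=4) runs B1->T, B2->T, B4->E, B5->S, B3->T; records B1=T, B2=T, B3=T, B4=E, B5=S
run #6 (h=6, p=3, s=8) runs B1->T, B2->T, B4->E, B5->S, B3->T; records B1=T, B2=T, B3=T, B4=E, B5=S
run #7 (h=5, p=4, s=7) runs B1->T, B2->F, B4->E, B5->E, B3->T; records B1=T, B2=F, B3=T, B4=E, B5=E
union over the pool: B1=T, B1=F, B2=T, B2=F, B3=T, B3=F, B4=E, B5=S, B5=E
uncovered (1 of 10): B4=S

Answer: B4=S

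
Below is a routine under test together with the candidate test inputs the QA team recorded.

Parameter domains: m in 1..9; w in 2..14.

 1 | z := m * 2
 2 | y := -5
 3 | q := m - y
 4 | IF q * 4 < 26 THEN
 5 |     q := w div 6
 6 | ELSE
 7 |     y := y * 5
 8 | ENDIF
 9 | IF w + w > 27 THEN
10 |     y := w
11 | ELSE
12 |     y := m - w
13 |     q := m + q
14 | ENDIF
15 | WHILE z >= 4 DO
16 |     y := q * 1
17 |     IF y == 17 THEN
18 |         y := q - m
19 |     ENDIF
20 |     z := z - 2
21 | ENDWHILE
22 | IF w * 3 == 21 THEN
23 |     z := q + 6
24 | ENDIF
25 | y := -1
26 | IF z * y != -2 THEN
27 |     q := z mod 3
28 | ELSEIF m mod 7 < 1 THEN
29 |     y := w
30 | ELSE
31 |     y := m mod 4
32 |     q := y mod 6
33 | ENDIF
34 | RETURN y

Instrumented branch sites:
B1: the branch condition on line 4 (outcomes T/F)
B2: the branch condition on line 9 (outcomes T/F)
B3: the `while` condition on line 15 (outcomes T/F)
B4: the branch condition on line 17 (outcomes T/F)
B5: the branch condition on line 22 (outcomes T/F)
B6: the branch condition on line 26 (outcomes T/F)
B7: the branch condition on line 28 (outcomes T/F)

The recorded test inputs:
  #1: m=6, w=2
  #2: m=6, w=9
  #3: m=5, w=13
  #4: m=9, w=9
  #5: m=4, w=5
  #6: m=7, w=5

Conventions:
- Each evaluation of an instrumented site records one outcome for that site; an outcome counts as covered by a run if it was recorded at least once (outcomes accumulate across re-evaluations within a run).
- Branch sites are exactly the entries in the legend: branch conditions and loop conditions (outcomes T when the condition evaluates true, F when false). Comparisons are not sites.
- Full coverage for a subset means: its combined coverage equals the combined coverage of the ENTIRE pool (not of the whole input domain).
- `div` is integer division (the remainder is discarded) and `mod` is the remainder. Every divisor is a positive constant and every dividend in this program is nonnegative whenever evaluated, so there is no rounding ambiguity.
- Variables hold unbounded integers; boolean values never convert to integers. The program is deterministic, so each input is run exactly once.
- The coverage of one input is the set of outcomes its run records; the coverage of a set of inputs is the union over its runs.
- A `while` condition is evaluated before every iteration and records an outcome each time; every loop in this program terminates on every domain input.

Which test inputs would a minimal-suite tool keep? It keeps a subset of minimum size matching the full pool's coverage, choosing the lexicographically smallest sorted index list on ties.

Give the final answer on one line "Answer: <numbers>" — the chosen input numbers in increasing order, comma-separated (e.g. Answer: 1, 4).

#1 (m=6, w=2) -> B1->F, B2->F, B3->T, B4->T, B3->T, B4->T, B3->T, B4->T, B3->T, B4->T, B3->T, B4->T, B3->F, B5->F, ...; covered: B1=F, B2=F, B3=T, B3=F, B4=T, B5=F, B6=F, B7=F
#2 (m=6, w=9) -> B1->F, B2->F, B3->T, B4->T, B3->T, B4->T, B3->T, B4->T, B3->T, B4->T, B3->T, B4->T, B3->F, B5->F, ...; covered: B1=F, B2=F, B3=T, B3=F, B4=T, B5=F, B6=F, B7=F
#3 (m=5, w=13) -> B1->F, B2->F, B3->T, B4->F, B3->T, B4->F, B3->T, B4->F, B3->T, B4->F, B3->F, B5->F, B6->F, B7->F; covered: B1=F, B2=F, B3=T, B3=F, B4=F, B5=F, B6=F, B7=F
#4 (m=9, w=9) -> B1->F, B2->F, B3->T, B4->F, B3->T, B4->F, B3->T, B4->F, B3->T, B4->F, B3->T, B4->F, B3->T, B4->F, ...; covered: B1=F, B2=F, B3=T, B3=F, B4=F, B5=F, B6=F, B7=F
#5 (m=4, w=5) -> B1->F, B2->F, B3->T, B4->F, B3->T, B4->F, B3->T, B4->F, B3->F, B5->F, B6->F, B7->F; covered: B1=F, B2=F, B3=T, B3=F, B4=F, B5=F, B6=F, B7=F
#6 (m=7, w=5) -> B1->F, B2->F, B3->T, B4->F, B3->T, B4->F, B3->T, B4->F, B3->T, B4->F, B3->T, B4->F, B3->T, B4->F, ...; covered: B1=F, B2=F, B3=T, B3=F, B4=F, B5=F, B6=F, B7=T
pool-wide coverage (10 outcomes): B1=F, B2=F, B3=T, B3=F, B4=T, B4=F, B5=F, B6=F, B7=T, B7=F
no size-1 subset reaches all 10 outcomes (best union: 8/10)
size 2: inputs {1, 6} cover all 10 outcomes, and no lexicographically smaller subset of this size does

Answer: 1, 6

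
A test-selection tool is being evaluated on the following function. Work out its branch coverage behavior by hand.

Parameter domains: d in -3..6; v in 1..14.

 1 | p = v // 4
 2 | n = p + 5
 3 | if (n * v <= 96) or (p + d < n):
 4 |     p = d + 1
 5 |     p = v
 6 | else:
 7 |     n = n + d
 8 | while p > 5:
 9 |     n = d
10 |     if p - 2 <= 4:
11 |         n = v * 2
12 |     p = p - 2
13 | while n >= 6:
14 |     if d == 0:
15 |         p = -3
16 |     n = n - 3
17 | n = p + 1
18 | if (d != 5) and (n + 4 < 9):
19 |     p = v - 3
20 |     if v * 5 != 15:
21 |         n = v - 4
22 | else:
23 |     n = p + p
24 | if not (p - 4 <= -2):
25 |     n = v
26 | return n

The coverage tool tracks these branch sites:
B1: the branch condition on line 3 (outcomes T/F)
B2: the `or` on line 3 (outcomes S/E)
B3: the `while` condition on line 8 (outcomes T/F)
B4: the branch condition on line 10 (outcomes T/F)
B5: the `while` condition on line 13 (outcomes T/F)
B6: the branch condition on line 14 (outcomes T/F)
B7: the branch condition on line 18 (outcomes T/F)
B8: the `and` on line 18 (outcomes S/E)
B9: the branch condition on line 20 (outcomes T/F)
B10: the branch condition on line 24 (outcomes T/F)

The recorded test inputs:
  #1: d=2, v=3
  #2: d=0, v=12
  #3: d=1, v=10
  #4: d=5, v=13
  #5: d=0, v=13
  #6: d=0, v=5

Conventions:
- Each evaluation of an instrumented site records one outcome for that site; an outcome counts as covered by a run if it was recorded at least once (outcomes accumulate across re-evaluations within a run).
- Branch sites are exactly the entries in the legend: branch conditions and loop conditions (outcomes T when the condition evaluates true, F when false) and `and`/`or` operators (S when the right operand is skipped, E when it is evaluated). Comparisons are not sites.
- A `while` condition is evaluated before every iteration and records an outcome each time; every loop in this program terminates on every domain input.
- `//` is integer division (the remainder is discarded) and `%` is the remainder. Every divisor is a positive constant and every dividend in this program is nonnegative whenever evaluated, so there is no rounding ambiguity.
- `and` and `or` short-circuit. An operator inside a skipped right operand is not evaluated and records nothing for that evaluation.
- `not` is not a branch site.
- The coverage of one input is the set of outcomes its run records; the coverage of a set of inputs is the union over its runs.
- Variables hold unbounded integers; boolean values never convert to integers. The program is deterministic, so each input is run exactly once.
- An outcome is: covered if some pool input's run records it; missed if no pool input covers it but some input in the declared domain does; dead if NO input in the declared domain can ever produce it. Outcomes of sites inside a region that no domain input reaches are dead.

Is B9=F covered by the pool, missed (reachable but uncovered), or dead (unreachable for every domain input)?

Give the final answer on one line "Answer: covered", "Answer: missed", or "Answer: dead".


B9=F is recorded by pool input(s) 1 -> covered
Answer: covered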